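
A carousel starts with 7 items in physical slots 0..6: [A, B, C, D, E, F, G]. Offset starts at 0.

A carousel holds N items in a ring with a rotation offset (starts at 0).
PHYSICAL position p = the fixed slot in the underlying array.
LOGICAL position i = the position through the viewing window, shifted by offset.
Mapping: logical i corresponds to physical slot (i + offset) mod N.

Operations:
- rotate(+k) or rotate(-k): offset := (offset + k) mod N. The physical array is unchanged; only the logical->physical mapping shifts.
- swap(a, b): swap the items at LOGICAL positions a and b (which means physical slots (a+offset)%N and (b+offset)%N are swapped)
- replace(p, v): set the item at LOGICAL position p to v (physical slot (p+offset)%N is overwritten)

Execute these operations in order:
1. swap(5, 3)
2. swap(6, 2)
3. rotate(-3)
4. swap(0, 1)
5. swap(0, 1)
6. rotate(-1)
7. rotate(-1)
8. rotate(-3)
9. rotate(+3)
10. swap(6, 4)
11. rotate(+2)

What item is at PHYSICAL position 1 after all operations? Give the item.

After op 1 (swap(5, 3)): offset=0, physical=[A,B,C,F,E,D,G], logical=[A,B,C,F,E,D,G]
After op 2 (swap(6, 2)): offset=0, physical=[A,B,G,F,E,D,C], logical=[A,B,G,F,E,D,C]
After op 3 (rotate(-3)): offset=4, physical=[A,B,G,F,E,D,C], logical=[E,D,C,A,B,G,F]
After op 4 (swap(0, 1)): offset=4, physical=[A,B,G,F,D,E,C], logical=[D,E,C,A,B,G,F]
After op 5 (swap(0, 1)): offset=4, physical=[A,B,G,F,E,D,C], logical=[E,D,C,A,B,G,F]
After op 6 (rotate(-1)): offset=3, physical=[A,B,G,F,E,D,C], logical=[F,E,D,C,A,B,G]
After op 7 (rotate(-1)): offset=2, physical=[A,B,G,F,E,D,C], logical=[G,F,E,D,C,A,B]
After op 8 (rotate(-3)): offset=6, physical=[A,B,G,F,E,D,C], logical=[C,A,B,G,F,E,D]
After op 9 (rotate(+3)): offset=2, physical=[A,B,G,F,E,D,C], logical=[G,F,E,D,C,A,B]
After op 10 (swap(6, 4)): offset=2, physical=[A,C,G,F,E,D,B], logical=[G,F,E,D,B,A,C]
After op 11 (rotate(+2)): offset=4, physical=[A,C,G,F,E,D,B], logical=[E,D,B,A,C,G,F]

Answer: C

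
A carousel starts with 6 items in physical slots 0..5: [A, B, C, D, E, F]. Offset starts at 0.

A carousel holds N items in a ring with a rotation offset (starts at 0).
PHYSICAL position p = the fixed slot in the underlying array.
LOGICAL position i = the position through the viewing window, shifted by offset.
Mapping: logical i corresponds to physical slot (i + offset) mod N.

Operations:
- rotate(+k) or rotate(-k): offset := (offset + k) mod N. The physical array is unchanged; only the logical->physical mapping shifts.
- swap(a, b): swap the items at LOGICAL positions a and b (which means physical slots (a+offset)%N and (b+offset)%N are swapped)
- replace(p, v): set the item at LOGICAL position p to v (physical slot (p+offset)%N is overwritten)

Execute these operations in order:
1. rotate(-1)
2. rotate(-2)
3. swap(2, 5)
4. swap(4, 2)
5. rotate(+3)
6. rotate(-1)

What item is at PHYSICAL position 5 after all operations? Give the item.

Answer: B

Derivation:
After op 1 (rotate(-1)): offset=5, physical=[A,B,C,D,E,F], logical=[F,A,B,C,D,E]
After op 2 (rotate(-2)): offset=3, physical=[A,B,C,D,E,F], logical=[D,E,F,A,B,C]
After op 3 (swap(2, 5)): offset=3, physical=[A,B,F,D,E,C], logical=[D,E,C,A,B,F]
After op 4 (swap(4, 2)): offset=3, physical=[A,C,F,D,E,B], logical=[D,E,B,A,C,F]
After op 5 (rotate(+3)): offset=0, physical=[A,C,F,D,E,B], logical=[A,C,F,D,E,B]
After op 6 (rotate(-1)): offset=5, physical=[A,C,F,D,E,B], logical=[B,A,C,F,D,E]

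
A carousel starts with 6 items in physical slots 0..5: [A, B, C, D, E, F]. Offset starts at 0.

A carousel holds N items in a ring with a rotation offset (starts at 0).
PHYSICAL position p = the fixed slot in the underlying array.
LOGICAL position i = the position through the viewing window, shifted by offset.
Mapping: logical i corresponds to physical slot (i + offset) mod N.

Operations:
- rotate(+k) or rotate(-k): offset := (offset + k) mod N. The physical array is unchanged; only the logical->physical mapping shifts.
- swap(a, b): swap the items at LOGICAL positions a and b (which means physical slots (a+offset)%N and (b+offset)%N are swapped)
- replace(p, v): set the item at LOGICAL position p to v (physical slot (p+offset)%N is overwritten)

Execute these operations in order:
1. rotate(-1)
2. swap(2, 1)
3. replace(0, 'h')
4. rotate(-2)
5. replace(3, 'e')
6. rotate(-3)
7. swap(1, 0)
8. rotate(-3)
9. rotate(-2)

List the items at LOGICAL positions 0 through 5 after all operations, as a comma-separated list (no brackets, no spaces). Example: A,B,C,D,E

After op 1 (rotate(-1)): offset=5, physical=[A,B,C,D,E,F], logical=[F,A,B,C,D,E]
After op 2 (swap(2, 1)): offset=5, physical=[B,A,C,D,E,F], logical=[F,B,A,C,D,E]
After op 3 (replace(0, 'h')): offset=5, physical=[B,A,C,D,E,h], logical=[h,B,A,C,D,E]
After op 4 (rotate(-2)): offset=3, physical=[B,A,C,D,E,h], logical=[D,E,h,B,A,C]
After op 5 (replace(3, 'e')): offset=3, physical=[e,A,C,D,E,h], logical=[D,E,h,e,A,C]
After op 6 (rotate(-3)): offset=0, physical=[e,A,C,D,E,h], logical=[e,A,C,D,E,h]
After op 7 (swap(1, 0)): offset=0, physical=[A,e,C,D,E,h], logical=[A,e,C,D,E,h]
After op 8 (rotate(-3)): offset=3, physical=[A,e,C,D,E,h], logical=[D,E,h,A,e,C]
After op 9 (rotate(-2)): offset=1, physical=[A,e,C,D,E,h], logical=[e,C,D,E,h,A]

Answer: e,C,D,E,h,A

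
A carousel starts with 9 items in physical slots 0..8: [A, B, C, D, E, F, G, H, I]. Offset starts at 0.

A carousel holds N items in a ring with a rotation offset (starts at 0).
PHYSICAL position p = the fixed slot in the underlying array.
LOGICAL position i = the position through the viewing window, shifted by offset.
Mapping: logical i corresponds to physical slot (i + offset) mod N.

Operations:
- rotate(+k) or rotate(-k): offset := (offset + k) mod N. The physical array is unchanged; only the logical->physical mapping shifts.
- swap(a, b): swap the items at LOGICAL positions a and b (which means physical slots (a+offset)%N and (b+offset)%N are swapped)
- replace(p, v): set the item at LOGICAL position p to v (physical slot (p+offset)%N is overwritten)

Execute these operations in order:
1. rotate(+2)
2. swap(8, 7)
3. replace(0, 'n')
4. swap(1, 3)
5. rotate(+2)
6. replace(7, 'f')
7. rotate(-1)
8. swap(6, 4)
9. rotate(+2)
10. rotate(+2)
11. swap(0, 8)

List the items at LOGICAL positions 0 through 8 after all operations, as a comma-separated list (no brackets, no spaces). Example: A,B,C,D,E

After op 1 (rotate(+2)): offset=2, physical=[A,B,C,D,E,F,G,H,I], logical=[C,D,E,F,G,H,I,A,B]
After op 2 (swap(8, 7)): offset=2, physical=[B,A,C,D,E,F,G,H,I], logical=[C,D,E,F,G,H,I,B,A]
After op 3 (replace(0, 'n')): offset=2, physical=[B,A,n,D,E,F,G,H,I], logical=[n,D,E,F,G,H,I,B,A]
After op 4 (swap(1, 3)): offset=2, physical=[B,A,n,F,E,D,G,H,I], logical=[n,F,E,D,G,H,I,B,A]
After op 5 (rotate(+2)): offset=4, physical=[B,A,n,F,E,D,G,H,I], logical=[E,D,G,H,I,B,A,n,F]
After op 6 (replace(7, 'f')): offset=4, physical=[B,A,f,F,E,D,G,H,I], logical=[E,D,G,H,I,B,A,f,F]
After op 7 (rotate(-1)): offset=3, physical=[B,A,f,F,E,D,G,H,I], logical=[F,E,D,G,H,I,B,A,f]
After op 8 (swap(6, 4)): offset=3, physical=[H,A,f,F,E,D,G,B,I], logical=[F,E,D,G,B,I,H,A,f]
After op 9 (rotate(+2)): offset=5, physical=[H,A,f,F,E,D,G,B,I], logical=[D,G,B,I,H,A,f,F,E]
After op 10 (rotate(+2)): offset=7, physical=[H,A,f,F,E,D,G,B,I], logical=[B,I,H,A,f,F,E,D,G]
After op 11 (swap(0, 8)): offset=7, physical=[H,A,f,F,E,D,B,G,I], logical=[G,I,H,A,f,F,E,D,B]

Answer: G,I,H,A,f,F,E,D,B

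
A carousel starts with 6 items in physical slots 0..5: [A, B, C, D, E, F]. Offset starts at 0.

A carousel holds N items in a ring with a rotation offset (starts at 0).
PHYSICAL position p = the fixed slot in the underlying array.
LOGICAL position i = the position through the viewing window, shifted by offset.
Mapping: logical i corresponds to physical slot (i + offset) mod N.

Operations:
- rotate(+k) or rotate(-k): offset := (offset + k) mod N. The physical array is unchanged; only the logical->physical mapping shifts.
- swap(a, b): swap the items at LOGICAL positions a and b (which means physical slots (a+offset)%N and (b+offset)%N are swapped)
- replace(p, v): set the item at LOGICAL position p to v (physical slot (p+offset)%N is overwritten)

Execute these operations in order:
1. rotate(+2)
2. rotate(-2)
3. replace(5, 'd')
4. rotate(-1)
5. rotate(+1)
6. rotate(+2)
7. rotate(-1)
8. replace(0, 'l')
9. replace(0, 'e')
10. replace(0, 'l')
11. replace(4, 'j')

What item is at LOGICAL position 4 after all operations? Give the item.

Answer: j

Derivation:
After op 1 (rotate(+2)): offset=2, physical=[A,B,C,D,E,F], logical=[C,D,E,F,A,B]
After op 2 (rotate(-2)): offset=0, physical=[A,B,C,D,E,F], logical=[A,B,C,D,E,F]
After op 3 (replace(5, 'd')): offset=0, physical=[A,B,C,D,E,d], logical=[A,B,C,D,E,d]
After op 4 (rotate(-1)): offset=5, physical=[A,B,C,D,E,d], logical=[d,A,B,C,D,E]
After op 5 (rotate(+1)): offset=0, physical=[A,B,C,D,E,d], logical=[A,B,C,D,E,d]
After op 6 (rotate(+2)): offset=2, physical=[A,B,C,D,E,d], logical=[C,D,E,d,A,B]
After op 7 (rotate(-1)): offset=1, physical=[A,B,C,D,E,d], logical=[B,C,D,E,d,A]
After op 8 (replace(0, 'l')): offset=1, physical=[A,l,C,D,E,d], logical=[l,C,D,E,d,A]
After op 9 (replace(0, 'e')): offset=1, physical=[A,e,C,D,E,d], logical=[e,C,D,E,d,A]
After op 10 (replace(0, 'l')): offset=1, physical=[A,l,C,D,E,d], logical=[l,C,D,E,d,A]
After op 11 (replace(4, 'j')): offset=1, physical=[A,l,C,D,E,j], logical=[l,C,D,E,j,A]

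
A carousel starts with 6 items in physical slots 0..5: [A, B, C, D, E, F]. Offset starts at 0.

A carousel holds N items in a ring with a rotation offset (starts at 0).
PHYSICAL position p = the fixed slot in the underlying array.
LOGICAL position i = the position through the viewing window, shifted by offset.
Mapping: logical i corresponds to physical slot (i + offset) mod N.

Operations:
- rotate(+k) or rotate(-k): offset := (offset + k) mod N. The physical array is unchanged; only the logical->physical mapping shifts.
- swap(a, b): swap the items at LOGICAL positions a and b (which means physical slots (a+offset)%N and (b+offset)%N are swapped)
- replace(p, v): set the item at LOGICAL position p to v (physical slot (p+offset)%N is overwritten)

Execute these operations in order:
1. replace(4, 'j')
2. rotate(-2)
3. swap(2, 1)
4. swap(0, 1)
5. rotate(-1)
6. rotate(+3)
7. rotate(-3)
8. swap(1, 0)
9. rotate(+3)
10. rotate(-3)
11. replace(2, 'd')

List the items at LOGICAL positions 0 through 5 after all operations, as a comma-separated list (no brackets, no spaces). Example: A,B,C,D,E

Answer: A,D,d,F,B,C

Derivation:
After op 1 (replace(4, 'j')): offset=0, physical=[A,B,C,D,j,F], logical=[A,B,C,D,j,F]
After op 2 (rotate(-2)): offset=4, physical=[A,B,C,D,j,F], logical=[j,F,A,B,C,D]
After op 3 (swap(2, 1)): offset=4, physical=[F,B,C,D,j,A], logical=[j,A,F,B,C,D]
After op 4 (swap(0, 1)): offset=4, physical=[F,B,C,D,A,j], logical=[A,j,F,B,C,D]
After op 5 (rotate(-1)): offset=3, physical=[F,B,C,D,A,j], logical=[D,A,j,F,B,C]
After op 6 (rotate(+3)): offset=0, physical=[F,B,C,D,A,j], logical=[F,B,C,D,A,j]
After op 7 (rotate(-3)): offset=3, physical=[F,B,C,D,A,j], logical=[D,A,j,F,B,C]
After op 8 (swap(1, 0)): offset=3, physical=[F,B,C,A,D,j], logical=[A,D,j,F,B,C]
After op 9 (rotate(+3)): offset=0, physical=[F,B,C,A,D,j], logical=[F,B,C,A,D,j]
After op 10 (rotate(-3)): offset=3, physical=[F,B,C,A,D,j], logical=[A,D,j,F,B,C]
After op 11 (replace(2, 'd')): offset=3, physical=[F,B,C,A,D,d], logical=[A,D,d,F,B,C]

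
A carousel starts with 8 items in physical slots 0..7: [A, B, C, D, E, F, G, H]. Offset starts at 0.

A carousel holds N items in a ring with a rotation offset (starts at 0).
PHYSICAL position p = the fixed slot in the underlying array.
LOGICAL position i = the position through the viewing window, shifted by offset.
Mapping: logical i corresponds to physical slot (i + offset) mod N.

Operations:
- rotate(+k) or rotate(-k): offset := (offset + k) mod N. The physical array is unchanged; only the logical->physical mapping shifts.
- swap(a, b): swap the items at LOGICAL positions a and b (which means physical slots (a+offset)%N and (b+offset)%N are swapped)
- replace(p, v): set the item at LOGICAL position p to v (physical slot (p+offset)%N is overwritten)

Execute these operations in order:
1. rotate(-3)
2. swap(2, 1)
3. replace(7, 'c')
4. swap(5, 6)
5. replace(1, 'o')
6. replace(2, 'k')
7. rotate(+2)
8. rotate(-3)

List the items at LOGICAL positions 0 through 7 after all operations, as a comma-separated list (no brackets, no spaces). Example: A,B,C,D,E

Answer: c,F,o,k,A,B,D,C

Derivation:
After op 1 (rotate(-3)): offset=5, physical=[A,B,C,D,E,F,G,H], logical=[F,G,H,A,B,C,D,E]
After op 2 (swap(2, 1)): offset=5, physical=[A,B,C,D,E,F,H,G], logical=[F,H,G,A,B,C,D,E]
After op 3 (replace(7, 'c')): offset=5, physical=[A,B,C,D,c,F,H,G], logical=[F,H,G,A,B,C,D,c]
After op 4 (swap(5, 6)): offset=5, physical=[A,B,D,C,c,F,H,G], logical=[F,H,G,A,B,D,C,c]
After op 5 (replace(1, 'o')): offset=5, physical=[A,B,D,C,c,F,o,G], logical=[F,o,G,A,B,D,C,c]
After op 6 (replace(2, 'k')): offset=5, physical=[A,B,D,C,c,F,o,k], logical=[F,o,k,A,B,D,C,c]
After op 7 (rotate(+2)): offset=7, physical=[A,B,D,C,c,F,o,k], logical=[k,A,B,D,C,c,F,o]
After op 8 (rotate(-3)): offset=4, physical=[A,B,D,C,c,F,o,k], logical=[c,F,o,k,A,B,D,C]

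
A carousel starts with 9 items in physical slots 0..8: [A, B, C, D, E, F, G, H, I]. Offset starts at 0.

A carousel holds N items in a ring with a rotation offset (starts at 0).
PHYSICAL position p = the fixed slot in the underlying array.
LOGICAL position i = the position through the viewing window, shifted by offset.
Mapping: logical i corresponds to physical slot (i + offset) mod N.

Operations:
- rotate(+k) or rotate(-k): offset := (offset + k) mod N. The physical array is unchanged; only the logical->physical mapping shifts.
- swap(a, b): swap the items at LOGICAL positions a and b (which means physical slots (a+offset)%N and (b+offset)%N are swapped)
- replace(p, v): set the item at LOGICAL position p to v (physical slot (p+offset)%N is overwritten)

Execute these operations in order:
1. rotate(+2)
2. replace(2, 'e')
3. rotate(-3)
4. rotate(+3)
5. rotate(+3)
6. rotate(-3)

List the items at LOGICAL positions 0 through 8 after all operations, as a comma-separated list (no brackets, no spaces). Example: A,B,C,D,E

After op 1 (rotate(+2)): offset=2, physical=[A,B,C,D,E,F,G,H,I], logical=[C,D,E,F,G,H,I,A,B]
After op 2 (replace(2, 'e')): offset=2, physical=[A,B,C,D,e,F,G,H,I], logical=[C,D,e,F,G,H,I,A,B]
After op 3 (rotate(-3)): offset=8, physical=[A,B,C,D,e,F,G,H,I], logical=[I,A,B,C,D,e,F,G,H]
After op 4 (rotate(+3)): offset=2, physical=[A,B,C,D,e,F,G,H,I], logical=[C,D,e,F,G,H,I,A,B]
After op 5 (rotate(+3)): offset=5, physical=[A,B,C,D,e,F,G,H,I], logical=[F,G,H,I,A,B,C,D,e]
After op 6 (rotate(-3)): offset=2, physical=[A,B,C,D,e,F,G,H,I], logical=[C,D,e,F,G,H,I,A,B]

Answer: C,D,e,F,G,H,I,A,B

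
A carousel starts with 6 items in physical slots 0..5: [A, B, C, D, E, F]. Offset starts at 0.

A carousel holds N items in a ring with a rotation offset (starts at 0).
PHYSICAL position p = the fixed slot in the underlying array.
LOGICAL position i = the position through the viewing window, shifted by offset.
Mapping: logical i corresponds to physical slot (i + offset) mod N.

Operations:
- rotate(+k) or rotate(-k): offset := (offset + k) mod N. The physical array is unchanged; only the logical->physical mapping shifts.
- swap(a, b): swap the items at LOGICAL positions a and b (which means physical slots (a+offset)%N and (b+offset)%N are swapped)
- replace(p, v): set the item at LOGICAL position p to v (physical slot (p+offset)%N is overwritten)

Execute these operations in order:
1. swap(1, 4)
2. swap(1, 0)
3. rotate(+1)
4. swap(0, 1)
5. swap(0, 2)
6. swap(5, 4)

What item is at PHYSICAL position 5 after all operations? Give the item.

Answer: E

Derivation:
After op 1 (swap(1, 4)): offset=0, physical=[A,E,C,D,B,F], logical=[A,E,C,D,B,F]
After op 2 (swap(1, 0)): offset=0, physical=[E,A,C,D,B,F], logical=[E,A,C,D,B,F]
After op 3 (rotate(+1)): offset=1, physical=[E,A,C,D,B,F], logical=[A,C,D,B,F,E]
After op 4 (swap(0, 1)): offset=1, physical=[E,C,A,D,B,F], logical=[C,A,D,B,F,E]
After op 5 (swap(0, 2)): offset=1, physical=[E,D,A,C,B,F], logical=[D,A,C,B,F,E]
After op 6 (swap(5, 4)): offset=1, physical=[F,D,A,C,B,E], logical=[D,A,C,B,E,F]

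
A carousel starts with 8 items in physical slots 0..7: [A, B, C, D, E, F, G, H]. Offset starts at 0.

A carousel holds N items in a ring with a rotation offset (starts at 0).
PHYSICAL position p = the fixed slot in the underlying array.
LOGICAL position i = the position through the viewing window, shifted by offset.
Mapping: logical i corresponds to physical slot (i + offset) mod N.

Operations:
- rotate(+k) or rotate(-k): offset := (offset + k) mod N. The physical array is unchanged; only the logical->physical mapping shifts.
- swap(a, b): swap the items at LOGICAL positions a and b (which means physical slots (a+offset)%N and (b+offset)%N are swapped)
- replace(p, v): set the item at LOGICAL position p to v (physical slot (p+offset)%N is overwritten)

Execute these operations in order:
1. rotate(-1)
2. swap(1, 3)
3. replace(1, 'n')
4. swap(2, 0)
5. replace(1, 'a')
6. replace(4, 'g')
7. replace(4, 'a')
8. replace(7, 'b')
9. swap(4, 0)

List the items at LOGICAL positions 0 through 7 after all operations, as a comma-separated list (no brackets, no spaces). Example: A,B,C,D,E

After op 1 (rotate(-1)): offset=7, physical=[A,B,C,D,E,F,G,H], logical=[H,A,B,C,D,E,F,G]
After op 2 (swap(1, 3)): offset=7, physical=[C,B,A,D,E,F,G,H], logical=[H,C,B,A,D,E,F,G]
After op 3 (replace(1, 'n')): offset=7, physical=[n,B,A,D,E,F,G,H], logical=[H,n,B,A,D,E,F,G]
After op 4 (swap(2, 0)): offset=7, physical=[n,H,A,D,E,F,G,B], logical=[B,n,H,A,D,E,F,G]
After op 5 (replace(1, 'a')): offset=7, physical=[a,H,A,D,E,F,G,B], logical=[B,a,H,A,D,E,F,G]
After op 6 (replace(4, 'g')): offset=7, physical=[a,H,A,g,E,F,G,B], logical=[B,a,H,A,g,E,F,G]
After op 7 (replace(4, 'a')): offset=7, physical=[a,H,A,a,E,F,G,B], logical=[B,a,H,A,a,E,F,G]
After op 8 (replace(7, 'b')): offset=7, physical=[a,H,A,a,E,F,b,B], logical=[B,a,H,A,a,E,F,b]
After op 9 (swap(4, 0)): offset=7, physical=[a,H,A,B,E,F,b,a], logical=[a,a,H,A,B,E,F,b]

Answer: a,a,H,A,B,E,F,b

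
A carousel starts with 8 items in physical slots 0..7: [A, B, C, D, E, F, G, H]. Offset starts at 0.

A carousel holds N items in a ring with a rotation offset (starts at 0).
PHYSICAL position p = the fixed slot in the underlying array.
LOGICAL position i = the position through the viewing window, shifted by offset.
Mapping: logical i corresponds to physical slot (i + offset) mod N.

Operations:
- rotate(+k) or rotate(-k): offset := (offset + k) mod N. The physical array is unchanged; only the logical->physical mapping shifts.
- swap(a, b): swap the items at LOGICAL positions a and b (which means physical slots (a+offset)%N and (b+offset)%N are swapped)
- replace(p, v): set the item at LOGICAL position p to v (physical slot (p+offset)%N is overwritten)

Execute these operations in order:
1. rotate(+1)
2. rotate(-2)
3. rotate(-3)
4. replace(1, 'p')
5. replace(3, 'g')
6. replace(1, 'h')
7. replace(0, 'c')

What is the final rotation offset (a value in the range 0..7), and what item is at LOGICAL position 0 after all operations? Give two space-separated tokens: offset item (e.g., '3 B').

After op 1 (rotate(+1)): offset=1, physical=[A,B,C,D,E,F,G,H], logical=[B,C,D,E,F,G,H,A]
After op 2 (rotate(-2)): offset=7, physical=[A,B,C,D,E,F,G,H], logical=[H,A,B,C,D,E,F,G]
After op 3 (rotate(-3)): offset=4, physical=[A,B,C,D,E,F,G,H], logical=[E,F,G,H,A,B,C,D]
After op 4 (replace(1, 'p')): offset=4, physical=[A,B,C,D,E,p,G,H], logical=[E,p,G,H,A,B,C,D]
After op 5 (replace(3, 'g')): offset=4, physical=[A,B,C,D,E,p,G,g], logical=[E,p,G,g,A,B,C,D]
After op 6 (replace(1, 'h')): offset=4, physical=[A,B,C,D,E,h,G,g], logical=[E,h,G,g,A,B,C,D]
After op 7 (replace(0, 'c')): offset=4, physical=[A,B,C,D,c,h,G,g], logical=[c,h,G,g,A,B,C,D]

Answer: 4 c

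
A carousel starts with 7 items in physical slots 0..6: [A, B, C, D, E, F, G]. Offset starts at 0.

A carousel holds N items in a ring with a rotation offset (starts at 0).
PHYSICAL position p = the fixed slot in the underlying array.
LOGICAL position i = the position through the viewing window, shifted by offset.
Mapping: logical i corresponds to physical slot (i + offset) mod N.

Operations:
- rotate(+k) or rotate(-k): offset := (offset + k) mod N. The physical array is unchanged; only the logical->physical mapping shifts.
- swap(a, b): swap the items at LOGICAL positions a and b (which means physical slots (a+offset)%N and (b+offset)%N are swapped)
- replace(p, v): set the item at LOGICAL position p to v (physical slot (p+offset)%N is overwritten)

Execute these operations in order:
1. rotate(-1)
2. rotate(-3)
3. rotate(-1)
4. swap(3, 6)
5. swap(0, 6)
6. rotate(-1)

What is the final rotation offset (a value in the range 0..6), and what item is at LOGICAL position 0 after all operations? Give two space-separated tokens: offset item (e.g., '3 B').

Answer: 1 C

Derivation:
After op 1 (rotate(-1)): offset=6, physical=[A,B,C,D,E,F,G], logical=[G,A,B,C,D,E,F]
After op 2 (rotate(-3)): offset=3, physical=[A,B,C,D,E,F,G], logical=[D,E,F,G,A,B,C]
After op 3 (rotate(-1)): offset=2, physical=[A,B,C,D,E,F,G], logical=[C,D,E,F,G,A,B]
After op 4 (swap(3, 6)): offset=2, physical=[A,F,C,D,E,B,G], logical=[C,D,E,B,G,A,F]
After op 5 (swap(0, 6)): offset=2, physical=[A,C,F,D,E,B,G], logical=[F,D,E,B,G,A,C]
After op 6 (rotate(-1)): offset=1, physical=[A,C,F,D,E,B,G], logical=[C,F,D,E,B,G,A]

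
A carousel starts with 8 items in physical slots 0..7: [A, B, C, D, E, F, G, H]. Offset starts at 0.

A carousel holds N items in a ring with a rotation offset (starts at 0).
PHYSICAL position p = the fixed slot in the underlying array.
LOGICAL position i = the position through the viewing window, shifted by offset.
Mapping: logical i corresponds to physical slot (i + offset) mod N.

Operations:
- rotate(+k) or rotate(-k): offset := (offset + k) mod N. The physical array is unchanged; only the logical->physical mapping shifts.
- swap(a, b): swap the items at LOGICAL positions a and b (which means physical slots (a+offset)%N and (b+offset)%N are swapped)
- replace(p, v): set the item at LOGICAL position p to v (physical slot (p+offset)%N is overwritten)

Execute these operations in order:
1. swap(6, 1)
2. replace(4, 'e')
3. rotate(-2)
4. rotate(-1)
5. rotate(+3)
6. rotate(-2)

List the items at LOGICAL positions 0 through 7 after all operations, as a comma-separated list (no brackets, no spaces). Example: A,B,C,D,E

After op 1 (swap(6, 1)): offset=0, physical=[A,G,C,D,E,F,B,H], logical=[A,G,C,D,E,F,B,H]
After op 2 (replace(4, 'e')): offset=0, physical=[A,G,C,D,e,F,B,H], logical=[A,G,C,D,e,F,B,H]
After op 3 (rotate(-2)): offset=6, physical=[A,G,C,D,e,F,B,H], logical=[B,H,A,G,C,D,e,F]
After op 4 (rotate(-1)): offset=5, physical=[A,G,C,D,e,F,B,H], logical=[F,B,H,A,G,C,D,e]
After op 5 (rotate(+3)): offset=0, physical=[A,G,C,D,e,F,B,H], logical=[A,G,C,D,e,F,B,H]
After op 6 (rotate(-2)): offset=6, physical=[A,G,C,D,e,F,B,H], logical=[B,H,A,G,C,D,e,F]

Answer: B,H,A,G,C,D,e,F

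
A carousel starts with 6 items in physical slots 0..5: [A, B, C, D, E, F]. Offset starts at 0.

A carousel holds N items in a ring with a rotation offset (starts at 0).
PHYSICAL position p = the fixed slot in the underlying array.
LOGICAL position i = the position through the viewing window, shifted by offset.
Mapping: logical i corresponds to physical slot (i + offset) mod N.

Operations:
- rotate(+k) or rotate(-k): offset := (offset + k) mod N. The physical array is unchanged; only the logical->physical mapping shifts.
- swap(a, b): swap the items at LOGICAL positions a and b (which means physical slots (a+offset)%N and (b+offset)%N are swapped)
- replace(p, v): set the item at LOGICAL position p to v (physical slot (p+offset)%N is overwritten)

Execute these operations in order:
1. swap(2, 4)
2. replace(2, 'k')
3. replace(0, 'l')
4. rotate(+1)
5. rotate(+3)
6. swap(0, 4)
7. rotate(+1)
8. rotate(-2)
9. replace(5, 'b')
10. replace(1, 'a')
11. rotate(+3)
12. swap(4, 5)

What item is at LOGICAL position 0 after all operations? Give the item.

Answer: l

Derivation:
After op 1 (swap(2, 4)): offset=0, physical=[A,B,E,D,C,F], logical=[A,B,E,D,C,F]
After op 2 (replace(2, 'k')): offset=0, physical=[A,B,k,D,C,F], logical=[A,B,k,D,C,F]
After op 3 (replace(0, 'l')): offset=0, physical=[l,B,k,D,C,F], logical=[l,B,k,D,C,F]
After op 4 (rotate(+1)): offset=1, physical=[l,B,k,D,C,F], logical=[B,k,D,C,F,l]
After op 5 (rotate(+3)): offset=4, physical=[l,B,k,D,C,F], logical=[C,F,l,B,k,D]
After op 6 (swap(0, 4)): offset=4, physical=[l,B,C,D,k,F], logical=[k,F,l,B,C,D]
After op 7 (rotate(+1)): offset=5, physical=[l,B,C,D,k,F], logical=[F,l,B,C,D,k]
After op 8 (rotate(-2)): offset=3, physical=[l,B,C,D,k,F], logical=[D,k,F,l,B,C]
After op 9 (replace(5, 'b')): offset=3, physical=[l,B,b,D,k,F], logical=[D,k,F,l,B,b]
After op 10 (replace(1, 'a')): offset=3, physical=[l,B,b,D,a,F], logical=[D,a,F,l,B,b]
After op 11 (rotate(+3)): offset=0, physical=[l,B,b,D,a,F], logical=[l,B,b,D,a,F]
After op 12 (swap(4, 5)): offset=0, physical=[l,B,b,D,F,a], logical=[l,B,b,D,F,a]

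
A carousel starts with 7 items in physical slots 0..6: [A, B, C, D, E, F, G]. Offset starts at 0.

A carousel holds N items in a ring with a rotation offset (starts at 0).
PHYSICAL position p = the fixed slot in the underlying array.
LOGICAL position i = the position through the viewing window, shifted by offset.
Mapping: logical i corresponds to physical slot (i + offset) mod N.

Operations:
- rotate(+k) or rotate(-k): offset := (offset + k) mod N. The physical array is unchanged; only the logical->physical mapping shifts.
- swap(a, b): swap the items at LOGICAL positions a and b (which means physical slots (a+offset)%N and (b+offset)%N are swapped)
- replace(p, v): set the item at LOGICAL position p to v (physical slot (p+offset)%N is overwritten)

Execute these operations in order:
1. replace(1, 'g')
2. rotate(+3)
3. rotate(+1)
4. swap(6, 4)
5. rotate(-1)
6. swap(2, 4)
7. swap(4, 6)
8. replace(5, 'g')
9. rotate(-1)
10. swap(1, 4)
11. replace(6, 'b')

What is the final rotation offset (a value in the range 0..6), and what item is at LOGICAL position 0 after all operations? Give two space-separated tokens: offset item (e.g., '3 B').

Answer: 2 F

Derivation:
After op 1 (replace(1, 'g')): offset=0, physical=[A,g,C,D,E,F,G], logical=[A,g,C,D,E,F,G]
After op 2 (rotate(+3)): offset=3, physical=[A,g,C,D,E,F,G], logical=[D,E,F,G,A,g,C]
After op 3 (rotate(+1)): offset=4, physical=[A,g,C,D,E,F,G], logical=[E,F,G,A,g,C,D]
After op 4 (swap(6, 4)): offset=4, physical=[A,D,C,g,E,F,G], logical=[E,F,G,A,D,C,g]
After op 5 (rotate(-1)): offset=3, physical=[A,D,C,g,E,F,G], logical=[g,E,F,G,A,D,C]
After op 6 (swap(2, 4)): offset=3, physical=[F,D,C,g,E,A,G], logical=[g,E,A,G,F,D,C]
After op 7 (swap(4, 6)): offset=3, physical=[C,D,F,g,E,A,G], logical=[g,E,A,G,C,D,F]
After op 8 (replace(5, 'g')): offset=3, physical=[C,g,F,g,E,A,G], logical=[g,E,A,G,C,g,F]
After op 9 (rotate(-1)): offset=2, physical=[C,g,F,g,E,A,G], logical=[F,g,E,A,G,C,g]
After op 10 (swap(1, 4)): offset=2, physical=[C,g,F,G,E,A,g], logical=[F,G,E,A,g,C,g]
After op 11 (replace(6, 'b')): offset=2, physical=[C,b,F,G,E,A,g], logical=[F,G,E,A,g,C,b]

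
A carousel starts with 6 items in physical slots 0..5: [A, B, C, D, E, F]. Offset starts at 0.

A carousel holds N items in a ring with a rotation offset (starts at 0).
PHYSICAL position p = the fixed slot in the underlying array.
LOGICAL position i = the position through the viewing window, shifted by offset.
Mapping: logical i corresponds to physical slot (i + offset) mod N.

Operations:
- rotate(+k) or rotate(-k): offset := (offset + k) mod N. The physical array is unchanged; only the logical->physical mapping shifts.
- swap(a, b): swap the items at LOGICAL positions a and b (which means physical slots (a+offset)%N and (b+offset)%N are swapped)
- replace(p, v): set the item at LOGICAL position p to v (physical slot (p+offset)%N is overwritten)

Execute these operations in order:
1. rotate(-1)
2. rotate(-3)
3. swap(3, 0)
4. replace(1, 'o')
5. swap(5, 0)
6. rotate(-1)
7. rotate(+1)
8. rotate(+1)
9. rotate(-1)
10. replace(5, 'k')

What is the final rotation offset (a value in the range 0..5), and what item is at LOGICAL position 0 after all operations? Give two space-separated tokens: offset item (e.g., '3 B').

After op 1 (rotate(-1)): offset=5, physical=[A,B,C,D,E,F], logical=[F,A,B,C,D,E]
After op 2 (rotate(-3)): offset=2, physical=[A,B,C,D,E,F], logical=[C,D,E,F,A,B]
After op 3 (swap(3, 0)): offset=2, physical=[A,B,F,D,E,C], logical=[F,D,E,C,A,B]
After op 4 (replace(1, 'o')): offset=2, physical=[A,B,F,o,E,C], logical=[F,o,E,C,A,B]
After op 5 (swap(5, 0)): offset=2, physical=[A,F,B,o,E,C], logical=[B,o,E,C,A,F]
After op 6 (rotate(-1)): offset=1, physical=[A,F,B,o,E,C], logical=[F,B,o,E,C,A]
After op 7 (rotate(+1)): offset=2, physical=[A,F,B,o,E,C], logical=[B,o,E,C,A,F]
After op 8 (rotate(+1)): offset=3, physical=[A,F,B,o,E,C], logical=[o,E,C,A,F,B]
After op 9 (rotate(-1)): offset=2, physical=[A,F,B,o,E,C], logical=[B,o,E,C,A,F]
After op 10 (replace(5, 'k')): offset=2, physical=[A,k,B,o,E,C], logical=[B,o,E,C,A,k]

Answer: 2 B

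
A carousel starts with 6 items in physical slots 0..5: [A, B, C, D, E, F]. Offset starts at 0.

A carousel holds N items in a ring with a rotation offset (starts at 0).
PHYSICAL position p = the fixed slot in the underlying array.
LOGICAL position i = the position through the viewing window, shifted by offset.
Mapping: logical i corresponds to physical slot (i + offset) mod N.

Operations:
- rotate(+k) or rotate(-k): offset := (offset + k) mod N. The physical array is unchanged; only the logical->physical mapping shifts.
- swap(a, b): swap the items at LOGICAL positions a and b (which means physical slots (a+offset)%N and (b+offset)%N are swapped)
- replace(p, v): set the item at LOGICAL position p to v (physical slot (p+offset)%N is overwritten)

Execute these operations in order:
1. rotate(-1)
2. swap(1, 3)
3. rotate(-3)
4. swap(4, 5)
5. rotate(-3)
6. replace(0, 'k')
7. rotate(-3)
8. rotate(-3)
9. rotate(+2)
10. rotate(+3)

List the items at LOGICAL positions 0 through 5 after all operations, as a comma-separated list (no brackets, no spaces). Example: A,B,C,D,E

After op 1 (rotate(-1)): offset=5, physical=[A,B,C,D,E,F], logical=[F,A,B,C,D,E]
After op 2 (swap(1, 3)): offset=5, physical=[C,B,A,D,E,F], logical=[F,C,B,A,D,E]
After op 3 (rotate(-3)): offset=2, physical=[C,B,A,D,E,F], logical=[A,D,E,F,C,B]
After op 4 (swap(4, 5)): offset=2, physical=[B,C,A,D,E,F], logical=[A,D,E,F,B,C]
After op 5 (rotate(-3)): offset=5, physical=[B,C,A,D,E,F], logical=[F,B,C,A,D,E]
After op 6 (replace(0, 'k')): offset=5, physical=[B,C,A,D,E,k], logical=[k,B,C,A,D,E]
After op 7 (rotate(-3)): offset=2, physical=[B,C,A,D,E,k], logical=[A,D,E,k,B,C]
After op 8 (rotate(-3)): offset=5, physical=[B,C,A,D,E,k], logical=[k,B,C,A,D,E]
After op 9 (rotate(+2)): offset=1, physical=[B,C,A,D,E,k], logical=[C,A,D,E,k,B]
After op 10 (rotate(+3)): offset=4, physical=[B,C,A,D,E,k], logical=[E,k,B,C,A,D]

Answer: E,k,B,C,A,D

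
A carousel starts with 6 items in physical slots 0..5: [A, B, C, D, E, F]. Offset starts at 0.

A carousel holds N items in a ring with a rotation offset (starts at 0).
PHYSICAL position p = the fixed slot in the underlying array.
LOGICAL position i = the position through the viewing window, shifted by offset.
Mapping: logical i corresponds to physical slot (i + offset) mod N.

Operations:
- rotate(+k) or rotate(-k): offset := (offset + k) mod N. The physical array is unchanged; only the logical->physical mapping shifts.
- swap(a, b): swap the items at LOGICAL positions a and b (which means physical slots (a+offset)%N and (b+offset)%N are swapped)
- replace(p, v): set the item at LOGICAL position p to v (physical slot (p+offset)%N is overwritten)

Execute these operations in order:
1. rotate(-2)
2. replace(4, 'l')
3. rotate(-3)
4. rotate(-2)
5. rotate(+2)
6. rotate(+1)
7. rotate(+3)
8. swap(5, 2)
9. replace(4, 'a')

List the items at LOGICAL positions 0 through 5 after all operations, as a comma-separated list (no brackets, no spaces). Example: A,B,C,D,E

After op 1 (rotate(-2)): offset=4, physical=[A,B,C,D,E,F], logical=[E,F,A,B,C,D]
After op 2 (replace(4, 'l')): offset=4, physical=[A,B,l,D,E,F], logical=[E,F,A,B,l,D]
After op 3 (rotate(-3)): offset=1, physical=[A,B,l,D,E,F], logical=[B,l,D,E,F,A]
After op 4 (rotate(-2)): offset=5, physical=[A,B,l,D,E,F], logical=[F,A,B,l,D,E]
After op 5 (rotate(+2)): offset=1, physical=[A,B,l,D,E,F], logical=[B,l,D,E,F,A]
After op 6 (rotate(+1)): offset=2, physical=[A,B,l,D,E,F], logical=[l,D,E,F,A,B]
After op 7 (rotate(+3)): offset=5, physical=[A,B,l,D,E,F], logical=[F,A,B,l,D,E]
After op 8 (swap(5, 2)): offset=5, physical=[A,E,l,D,B,F], logical=[F,A,E,l,D,B]
After op 9 (replace(4, 'a')): offset=5, physical=[A,E,l,a,B,F], logical=[F,A,E,l,a,B]

Answer: F,A,E,l,a,B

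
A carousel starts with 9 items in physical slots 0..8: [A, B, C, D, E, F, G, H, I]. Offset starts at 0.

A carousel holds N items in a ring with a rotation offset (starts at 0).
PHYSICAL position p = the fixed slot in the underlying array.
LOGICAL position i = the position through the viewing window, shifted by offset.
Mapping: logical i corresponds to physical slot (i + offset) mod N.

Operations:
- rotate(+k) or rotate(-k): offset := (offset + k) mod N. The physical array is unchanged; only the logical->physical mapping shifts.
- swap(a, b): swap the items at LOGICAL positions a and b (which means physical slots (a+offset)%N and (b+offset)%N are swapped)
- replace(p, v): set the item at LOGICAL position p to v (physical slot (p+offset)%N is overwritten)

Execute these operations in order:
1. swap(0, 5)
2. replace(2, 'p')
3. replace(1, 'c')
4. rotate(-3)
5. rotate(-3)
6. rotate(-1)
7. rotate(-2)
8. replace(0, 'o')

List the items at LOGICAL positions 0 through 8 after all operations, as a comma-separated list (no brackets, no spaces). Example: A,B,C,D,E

After op 1 (swap(0, 5)): offset=0, physical=[F,B,C,D,E,A,G,H,I], logical=[F,B,C,D,E,A,G,H,I]
After op 2 (replace(2, 'p')): offset=0, physical=[F,B,p,D,E,A,G,H,I], logical=[F,B,p,D,E,A,G,H,I]
After op 3 (replace(1, 'c')): offset=0, physical=[F,c,p,D,E,A,G,H,I], logical=[F,c,p,D,E,A,G,H,I]
After op 4 (rotate(-3)): offset=6, physical=[F,c,p,D,E,A,G,H,I], logical=[G,H,I,F,c,p,D,E,A]
After op 5 (rotate(-3)): offset=3, physical=[F,c,p,D,E,A,G,H,I], logical=[D,E,A,G,H,I,F,c,p]
After op 6 (rotate(-1)): offset=2, physical=[F,c,p,D,E,A,G,H,I], logical=[p,D,E,A,G,H,I,F,c]
After op 7 (rotate(-2)): offset=0, physical=[F,c,p,D,E,A,G,H,I], logical=[F,c,p,D,E,A,G,H,I]
After op 8 (replace(0, 'o')): offset=0, physical=[o,c,p,D,E,A,G,H,I], logical=[o,c,p,D,E,A,G,H,I]

Answer: o,c,p,D,E,A,G,H,I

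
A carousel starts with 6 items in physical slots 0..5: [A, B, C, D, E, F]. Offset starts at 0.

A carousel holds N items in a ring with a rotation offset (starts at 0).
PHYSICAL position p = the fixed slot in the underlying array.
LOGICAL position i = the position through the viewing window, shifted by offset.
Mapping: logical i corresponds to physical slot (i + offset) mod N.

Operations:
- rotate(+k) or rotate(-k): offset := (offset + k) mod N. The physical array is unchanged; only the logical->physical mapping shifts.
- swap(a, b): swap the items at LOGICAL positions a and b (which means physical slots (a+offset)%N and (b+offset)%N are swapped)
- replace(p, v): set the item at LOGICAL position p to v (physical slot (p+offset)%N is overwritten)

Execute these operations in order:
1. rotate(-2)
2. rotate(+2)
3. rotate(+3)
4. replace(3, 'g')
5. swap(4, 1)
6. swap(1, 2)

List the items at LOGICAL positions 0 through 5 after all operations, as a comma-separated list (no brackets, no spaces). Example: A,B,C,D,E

After op 1 (rotate(-2)): offset=4, physical=[A,B,C,D,E,F], logical=[E,F,A,B,C,D]
After op 2 (rotate(+2)): offset=0, physical=[A,B,C,D,E,F], logical=[A,B,C,D,E,F]
After op 3 (rotate(+3)): offset=3, physical=[A,B,C,D,E,F], logical=[D,E,F,A,B,C]
After op 4 (replace(3, 'g')): offset=3, physical=[g,B,C,D,E,F], logical=[D,E,F,g,B,C]
After op 5 (swap(4, 1)): offset=3, physical=[g,E,C,D,B,F], logical=[D,B,F,g,E,C]
After op 6 (swap(1, 2)): offset=3, physical=[g,E,C,D,F,B], logical=[D,F,B,g,E,C]

Answer: D,F,B,g,E,C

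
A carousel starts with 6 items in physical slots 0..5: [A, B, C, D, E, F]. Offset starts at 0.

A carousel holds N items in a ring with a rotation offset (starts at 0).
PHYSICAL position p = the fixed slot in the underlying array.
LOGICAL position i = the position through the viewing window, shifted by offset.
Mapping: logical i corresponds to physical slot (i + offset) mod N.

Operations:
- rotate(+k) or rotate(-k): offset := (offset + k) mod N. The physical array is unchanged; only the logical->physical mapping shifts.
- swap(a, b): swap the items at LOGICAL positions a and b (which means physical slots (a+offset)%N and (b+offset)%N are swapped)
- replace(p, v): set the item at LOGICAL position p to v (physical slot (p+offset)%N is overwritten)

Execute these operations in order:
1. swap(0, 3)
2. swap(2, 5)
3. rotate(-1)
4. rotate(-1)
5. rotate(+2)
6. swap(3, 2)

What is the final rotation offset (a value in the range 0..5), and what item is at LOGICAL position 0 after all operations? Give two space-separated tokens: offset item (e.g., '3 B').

Answer: 0 D

Derivation:
After op 1 (swap(0, 3)): offset=0, physical=[D,B,C,A,E,F], logical=[D,B,C,A,E,F]
After op 2 (swap(2, 5)): offset=0, physical=[D,B,F,A,E,C], logical=[D,B,F,A,E,C]
After op 3 (rotate(-1)): offset=5, physical=[D,B,F,A,E,C], logical=[C,D,B,F,A,E]
After op 4 (rotate(-1)): offset=4, physical=[D,B,F,A,E,C], logical=[E,C,D,B,F,A]
After op 5 (rotate(+2)): offset=0, physical=[D,B,F,A,E,C], logical=[D,B,F,A,E,C]
After op 6 (swap(3, 2)): offset=0, physical=[D,B,A,F,E,C], logical=[D,B,A,F,E,C]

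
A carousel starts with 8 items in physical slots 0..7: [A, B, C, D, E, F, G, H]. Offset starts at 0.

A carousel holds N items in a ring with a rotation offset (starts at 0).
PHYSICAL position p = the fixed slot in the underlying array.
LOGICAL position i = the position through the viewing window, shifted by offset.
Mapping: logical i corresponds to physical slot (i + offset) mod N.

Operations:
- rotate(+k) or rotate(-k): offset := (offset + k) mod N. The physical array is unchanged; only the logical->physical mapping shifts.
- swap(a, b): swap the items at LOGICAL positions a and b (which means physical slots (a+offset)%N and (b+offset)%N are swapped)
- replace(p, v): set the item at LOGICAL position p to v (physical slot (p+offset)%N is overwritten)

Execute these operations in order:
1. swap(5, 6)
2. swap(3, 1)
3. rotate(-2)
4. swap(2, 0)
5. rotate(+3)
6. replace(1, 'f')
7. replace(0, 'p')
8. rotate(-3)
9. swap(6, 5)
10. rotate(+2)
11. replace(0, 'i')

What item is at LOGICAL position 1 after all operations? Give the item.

Answer: p

Derivation:
After op 1 (swap(5, 6)): offset=0, physical=[A,B,C,D,E,G,F,H], logical=[A,B,C,D,E,G,F,H]
After op 2 (swap(3, 1)): offset=0, physical=[A,D,C,B,E,G,F,H], logical=[A,D,C,B,E,G,F,H]
After op 3 (rotate(-2)): offset=6, physical=[A,D,C,B,E,G,F,H], logical=[F,H,A,D,C,B,E,G]
After op 4 (swap(2, 0)): offset=6, physical=[F,D,C,B,E,G,A,H], logical=[A,H,F,D,C,B,E,G]
After op 5 (rotate(+3)): offset=1, physical=[F,D,C,B,E,G,A,H], logical=[D,C,B,E,G,A,H,F]
After op 6 (replace(1, 'f')): offset=1, physical=[F,D,f,B,E,G,A,H], logical=[D,f,B,E,G,A,H,F]
After op 7 (replace(0, 'p')): offset=1, physical=[F,p,f,B,E,G,A,H], logical=[p,f,B,E,G,A,H,F]
After op 8 (rotate(-3)): offset=6, physical=[F,p,f,B,E,G,A,H], logical=[A,H,F,p,f,B,E,G]
After op 9 (swap(6, 5)): offset=6, physical=[F,p,f,E,B,G,A,H], logical=[A,H,F,p,f,E,B,G]
After op 10 (rotate(+2)): offset=0, physical=[F,p,f,E,B,G,A,H], logical=[F,p,f,E,B,G,A,H]
After op 11 (replace(0, 'i')): offset=0, physical=[i,p,f,E,B,G,A,H], logical=[i,p,f,E,B,G,A,H]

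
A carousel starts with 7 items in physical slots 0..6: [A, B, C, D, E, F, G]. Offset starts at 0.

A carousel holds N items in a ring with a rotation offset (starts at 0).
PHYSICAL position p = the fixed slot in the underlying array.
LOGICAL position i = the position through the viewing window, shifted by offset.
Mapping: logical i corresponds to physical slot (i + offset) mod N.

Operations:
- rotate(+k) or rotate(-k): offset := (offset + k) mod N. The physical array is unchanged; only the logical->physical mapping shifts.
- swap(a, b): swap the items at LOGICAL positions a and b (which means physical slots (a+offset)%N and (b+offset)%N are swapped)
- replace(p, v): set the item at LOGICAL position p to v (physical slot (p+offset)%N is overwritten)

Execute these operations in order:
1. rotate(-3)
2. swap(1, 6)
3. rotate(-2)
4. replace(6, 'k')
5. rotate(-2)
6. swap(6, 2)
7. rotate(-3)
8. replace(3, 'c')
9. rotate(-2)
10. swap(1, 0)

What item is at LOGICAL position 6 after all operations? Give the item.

After op 1 (rotate(-3)): offset=4, physical=[A,B,C,D,E,F,G], logical=[E,F,G,A,B,C,D]
After op 2 (swap(1, 6)): offset=4, physical=[A,B,C,F,E,D,G], logical=[E,D,G,A,B,C,F]
After op 3 (rotate(-2)): offset=2, physical=[A,B,C,F,E,D,G], logical=[C,F,E,D,G,A,B]
After op 4 (replace(6, 'k')): offset=2, physical=[A,k,C,F,E,D,G], logical=[C,F,E,D,G,A,k]
After op 5 (rotate(-2)): offset=0, physical=[A,k,C,F,E,D,G], logical=[A,k,C,F,E,D,G]
After op 6 (swap(6, 2)): offset=0, physical=[A,k,G,F,E,D,C], logical=[A,k,G,F,E,D,C]
After op 7 (rotate(-3)): offset=4, physical=[A,k,G,F,E,D,C], logical=[E,D,C,A,k,G,F]
After op 8 (replace(3, 'c')): offset=4, physical=[c,k,G,F,E,D,C], logical=[E,D,C,c,k,G,F]
After op 9 (rotate(-2)): offset=2, physical=[c,k,G,F,E,D,C], logical=[G,F,E,D,C,c,k]
After op 10 (swap(1, 0)): offset=2, physical=[c,k,F,G,E,D,C], logical=[F,G,E,D,C,c,k]

Answer: k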